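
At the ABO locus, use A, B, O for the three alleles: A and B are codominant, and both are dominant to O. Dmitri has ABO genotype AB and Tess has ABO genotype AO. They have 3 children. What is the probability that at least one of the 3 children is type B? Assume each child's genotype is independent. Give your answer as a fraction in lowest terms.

37/64

ABO cross AB × AO → 1/2 A, 1/4 B, 1/4 AB.
So P(type B) = 1/4 per child.
P(none) = (3/4)^3 = 27/64; P(at least one) = 1 − 27/64 = 37/64.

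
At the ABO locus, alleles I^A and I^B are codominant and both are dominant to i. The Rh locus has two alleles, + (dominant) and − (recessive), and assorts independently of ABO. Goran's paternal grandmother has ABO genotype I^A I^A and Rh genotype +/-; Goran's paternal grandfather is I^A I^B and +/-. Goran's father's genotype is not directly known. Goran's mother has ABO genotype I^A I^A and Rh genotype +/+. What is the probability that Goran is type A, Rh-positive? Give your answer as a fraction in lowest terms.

Goran's father's ABO genotype from I^A I^A × I^A I^B: 1/2 I^A I^A, 1/2 I^A I^B.
Crossing each possibility with the mother I^A I^A and summing P(type A): 1/2·1 + 1/2·1/2 = 3/4.
Similarly for Rh via the father's Rh distribution: P(Rh+) = 1.
Independent loci: 3/4 × 1 = 3/4.

3/4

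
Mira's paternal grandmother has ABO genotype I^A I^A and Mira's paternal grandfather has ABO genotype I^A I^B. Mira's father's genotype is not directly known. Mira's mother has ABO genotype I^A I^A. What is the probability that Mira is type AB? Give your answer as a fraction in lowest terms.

Mira's father's ABO genotype from I^A I^A × I^A I^B: 1/2 I^A I^A, 1/2 I^A I^B.
Crossing each possibility with the mother I^A I^A and summing P(type AB): 1/2·0 + 1/2·1/2 = 1/4.

1/4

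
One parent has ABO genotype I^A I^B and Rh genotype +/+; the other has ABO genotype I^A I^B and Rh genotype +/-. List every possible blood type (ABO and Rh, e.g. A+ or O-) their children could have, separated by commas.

Gametes from I^A I^B × I^A I^B give offspring ABO genotypes I^A I^A, I^A I^B, I^B I^B, i.e. phenotypes A, B, AB.
Rh cross +/+ × +/- → phenotypes Rh+.
Combining independently: A+, B+, AB+.

A+, B+, AB+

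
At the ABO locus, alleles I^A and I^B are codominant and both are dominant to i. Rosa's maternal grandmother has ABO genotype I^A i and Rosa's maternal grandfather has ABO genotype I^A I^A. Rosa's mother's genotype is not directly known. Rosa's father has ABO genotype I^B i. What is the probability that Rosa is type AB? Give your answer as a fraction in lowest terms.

3/8

Rosa's mother's ABO genotype from I^A i × I^A I^A: 1/2 I^A I^A, 1/2 I^A i.
Crossing each possibility with the father I^B i and summing P(type AB): 1/2·1/2 + 1/2·1/4 = 3/8.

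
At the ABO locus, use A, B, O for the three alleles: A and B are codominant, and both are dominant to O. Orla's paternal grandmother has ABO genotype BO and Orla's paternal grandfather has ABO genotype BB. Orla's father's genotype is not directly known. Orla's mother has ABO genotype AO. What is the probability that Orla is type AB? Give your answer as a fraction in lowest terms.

3/8

Orla's father's ABO genotype from BO × BB: 1/2 BB, 1/2 BO.
Crossing each possibility with the mother AO and summing P(type AB): 1/2·1/2 + 1/2·1/4 = 3/8.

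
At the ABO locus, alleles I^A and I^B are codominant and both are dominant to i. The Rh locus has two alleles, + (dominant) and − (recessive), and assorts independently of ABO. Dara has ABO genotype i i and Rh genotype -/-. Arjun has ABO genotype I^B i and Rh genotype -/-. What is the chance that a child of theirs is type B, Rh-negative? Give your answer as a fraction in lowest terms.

ABO cross i i × I^B i → offspring phenotypes: 1/2 O, 1/2 B.
Rh cross -/- × -/- → 1 Rh-.
Independent loci: P(type B, Rh-negative) = 1/2 × 1 = 1/2.

1/2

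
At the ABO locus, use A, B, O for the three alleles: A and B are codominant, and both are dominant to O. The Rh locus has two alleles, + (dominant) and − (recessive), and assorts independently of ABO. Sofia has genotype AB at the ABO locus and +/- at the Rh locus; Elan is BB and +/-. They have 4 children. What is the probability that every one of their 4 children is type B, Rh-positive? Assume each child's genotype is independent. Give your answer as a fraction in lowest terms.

81/4096

ABO cross AB × BB → 1/2 B, 1/2 AB.
Rh cross +/- × +/- → 3/4 Rh+, 1/4 Rh-; so P(type B, Rh-positive) = 1/2 × 3/4 = 3/8 per child.
All 4 independent: (3/8)^4 = 81/4096.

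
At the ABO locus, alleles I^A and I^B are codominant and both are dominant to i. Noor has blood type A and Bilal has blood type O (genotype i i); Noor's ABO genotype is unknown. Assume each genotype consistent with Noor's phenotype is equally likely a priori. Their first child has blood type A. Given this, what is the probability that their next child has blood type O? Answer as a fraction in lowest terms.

1/6

Possible genotypes: Noor ∈ {I^A I^A, I^A i}; Bilal ∈ {i i}.
Weight each parental genotype pair by prior × P(type-A child):
  I^A I^A × i i: posterior weight 2/3; P(next child type O) = 0.
  I^A i × i i: posterior weight 1/3; P(next child type O) = 1/2.
Weighted sum = 1/6.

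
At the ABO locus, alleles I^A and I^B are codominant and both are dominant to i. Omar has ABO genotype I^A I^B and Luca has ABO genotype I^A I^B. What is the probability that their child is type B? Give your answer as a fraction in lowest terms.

ABO cross I^A I^B × I^A I^B → offspring phenotypes: 1/4 A, 1/4 B, 1/2 AB.
So P(type B) = 1/4.

1/4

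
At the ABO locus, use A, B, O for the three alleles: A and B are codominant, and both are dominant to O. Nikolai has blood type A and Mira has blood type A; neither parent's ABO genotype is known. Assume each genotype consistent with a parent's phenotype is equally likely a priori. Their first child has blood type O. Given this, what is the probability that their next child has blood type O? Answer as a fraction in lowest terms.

1/4

Possible genotypes: Nikolai ∈ {AA, AO}; Mira ∈ {AA, AO}.
Weight each parental genotype pair by prior × P(type-O child):
  AO × AO: posterior weight 1; P(next child type O) = 1/4.
Weighted sum = 1/4.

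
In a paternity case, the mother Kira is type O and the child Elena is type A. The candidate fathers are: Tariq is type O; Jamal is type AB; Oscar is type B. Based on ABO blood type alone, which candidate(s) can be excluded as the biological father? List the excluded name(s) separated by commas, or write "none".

Tariq, Oscar

A candidate is excluded only if no genotype consistent with his phenotype could produce a type A child with a type O mother.
Tariq (type O): no genotype consistent with that phenotype can produce a type-A child with a type-O mother.
Oscar (type B): no genotype consistent with that phenotype can produce a type-A child with a type-O mother.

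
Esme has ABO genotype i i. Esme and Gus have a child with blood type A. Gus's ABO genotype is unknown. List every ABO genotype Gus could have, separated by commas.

I^A I^A, I^A I^B, I^A i

For each candidate genotype of Gus, check whether crossing it with i i can produce every observed child phenotype.
  I^A I^A → possible child types {A} ✓
  I^A I^B → possible child types {A, B} ✓
  I^A i → possible child types {O, A} ✓
  I^B I^B → possible child types {B} ✗
  I^B i → possible child types {O, B} ✗
  i i → possible child types {O} ✗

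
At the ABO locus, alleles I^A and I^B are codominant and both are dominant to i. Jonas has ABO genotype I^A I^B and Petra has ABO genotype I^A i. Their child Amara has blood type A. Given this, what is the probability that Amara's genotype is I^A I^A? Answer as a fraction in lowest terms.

Cross I^A I^B × I^A i → 1/4 I^A I^A, 1/4 I^A I^B, 1/4 I^A i, 1/4 I^B i.
Type-A genotypes among offspring: I^A I^A (1/4), I^A i (1/4); total 1/2.
P(I^A I^A | type A) = (1/4) / (1/2) = 1/2.

1/2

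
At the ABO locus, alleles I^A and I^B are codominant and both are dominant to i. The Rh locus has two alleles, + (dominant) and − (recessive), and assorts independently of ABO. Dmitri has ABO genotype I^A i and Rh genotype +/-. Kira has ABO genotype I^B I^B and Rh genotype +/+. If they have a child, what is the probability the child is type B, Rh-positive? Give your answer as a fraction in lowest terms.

ABO cross I^A i × I^B I^B → offspring phenotypes: 1/2 B, 1/2 AB.
Rh cross +/- × +/+ → 1 Rh+.
Independent loci: P(type B, Rh-positive) = 1/2 × 1 = 1/2.

1/2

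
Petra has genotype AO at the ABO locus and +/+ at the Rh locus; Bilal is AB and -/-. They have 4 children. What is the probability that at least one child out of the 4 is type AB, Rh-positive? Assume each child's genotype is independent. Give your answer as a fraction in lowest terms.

175/256

ABO cross AO × AB → 1/2 A, 1/4 B, 1/4 AB.
Rh cross +/+ × -/- → 1 Rh+; so P(type AB, Rh-positive) = 1/4 × 1 = 1/4 per child.
P(none) = (3/4)^4 = 81/256; P(at least one) = 1 − 81/256 = 175/256.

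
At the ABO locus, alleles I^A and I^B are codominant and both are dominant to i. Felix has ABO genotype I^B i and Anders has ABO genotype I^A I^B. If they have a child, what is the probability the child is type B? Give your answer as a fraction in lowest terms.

1/2

ABO cross I^B i × I^A I^B → offspring phenotypes: 1/4 A, 1/2 B, 1/4 AB.
So P(type B) = 1/2.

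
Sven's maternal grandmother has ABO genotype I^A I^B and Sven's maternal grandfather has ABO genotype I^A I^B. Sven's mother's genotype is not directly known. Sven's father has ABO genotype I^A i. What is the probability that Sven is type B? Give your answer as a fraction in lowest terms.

Sven's mother's ABO genotype from I^A I^B × I^A I^B: 1/4 I^A I^A, 1/2 I^A I^B, 1/4 I^B I^B.
Crossing each possibility with the father I^A i and summing P(type B): 1/4·0 + 1/2·1/4 + 1/4·1/2 = 1/4.

1/4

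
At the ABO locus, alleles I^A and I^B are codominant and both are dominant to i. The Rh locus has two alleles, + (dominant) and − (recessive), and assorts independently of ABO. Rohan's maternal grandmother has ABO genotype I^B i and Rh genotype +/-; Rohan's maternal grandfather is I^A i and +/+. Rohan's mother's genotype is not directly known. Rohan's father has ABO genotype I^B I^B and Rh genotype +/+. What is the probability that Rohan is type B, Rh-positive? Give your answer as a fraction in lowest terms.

3/4

Rohan's mother's ABO genotype from I^B i × I^A i: 1/4 I^A I^B, 1/4 I^A i, 1/4 I^B i, 1/4 i i.
Crossing each possibility with the father I^B I^B and summing P(type B): 1/4·1/2 + 1/4·1/2 + 1/4·1 + 1/4·1 = 3/4.
Similarly for Rh via the mother's Rh distribution: P(Rh+) = 1.
Independent loci: 3/4 × 1 = 3/4.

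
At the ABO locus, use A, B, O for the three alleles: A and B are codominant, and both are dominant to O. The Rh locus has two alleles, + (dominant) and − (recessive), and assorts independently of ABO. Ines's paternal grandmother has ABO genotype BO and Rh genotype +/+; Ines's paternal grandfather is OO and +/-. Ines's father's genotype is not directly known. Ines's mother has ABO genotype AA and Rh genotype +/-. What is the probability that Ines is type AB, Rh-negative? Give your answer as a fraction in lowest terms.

1/32

Ines's father's ABO genotype from BO × OO: 1/2 BO, 1/2 OO.
Crossing each possibility with the mother AA and summing P(type AB): 1/2·1/2 + 1/2·0 = 1/4.
Similarly for Rh via the father's Rh distribution: P(Rh-) = 1/8.
Independent loci: 1/4 × 1/8 = 1/32.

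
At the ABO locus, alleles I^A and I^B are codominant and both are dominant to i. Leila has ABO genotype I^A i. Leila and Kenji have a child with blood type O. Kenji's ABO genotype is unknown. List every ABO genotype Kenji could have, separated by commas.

For each candidate genotype of Kenji, check whether crossing it with I^A i can produce every observed child phenotype.
  I^A I^A → possible child types {A} ✗
  I^A I^B → possible child types {A, B, AB} ✗
  I^A i → possible child types {O, A} ✓
  I^B I^B → possible child types {B, AB} ✗
  I^B i → possible child types {O, A, B, AB} ✓
  i i → possible child types {O, A} ✓

I^A i, I^B i, i i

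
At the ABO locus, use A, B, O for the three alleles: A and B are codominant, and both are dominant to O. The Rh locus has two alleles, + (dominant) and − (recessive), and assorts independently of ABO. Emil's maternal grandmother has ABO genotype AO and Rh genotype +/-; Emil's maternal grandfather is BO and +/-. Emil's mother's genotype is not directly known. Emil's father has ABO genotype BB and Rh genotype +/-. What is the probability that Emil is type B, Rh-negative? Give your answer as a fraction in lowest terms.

3/16

Emil's mother's ABO genotype from AO × BO: 1/4 AB, 1/4 AO, 1/4 BO, 1/4 OO.
Crossing each possibility with the father BB and summing P(type B): 1/4·1/2 + 1/4·1/2 + 1/4·1 + 1/4·1 = 3/4.
Similarly for Rh via the mother's Rh distribution: P(Rh-) = 1/4.
Independent loci: 3/4 × 1/4 = 3/16.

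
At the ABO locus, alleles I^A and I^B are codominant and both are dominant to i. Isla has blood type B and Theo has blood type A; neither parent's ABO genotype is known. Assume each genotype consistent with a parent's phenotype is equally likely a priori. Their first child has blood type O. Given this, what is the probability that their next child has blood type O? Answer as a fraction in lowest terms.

1/4

Possible genotypes: Isla ∈ {I^B I^B, I^B i}; Theo ∈ {I^A I^A, I^A i}.
Weight each parental genotype pair by prior × P(type-O child):
  I^B i × I^A i: posterior weight 1; P(next child type O) = 1/4.
Weighted sum = 1/4.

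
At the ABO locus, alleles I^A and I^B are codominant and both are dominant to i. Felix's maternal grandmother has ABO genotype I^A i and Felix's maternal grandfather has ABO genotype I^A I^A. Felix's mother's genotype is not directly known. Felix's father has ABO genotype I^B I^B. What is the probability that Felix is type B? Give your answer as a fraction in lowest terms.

1/4

Felix's mother's ABO genotype from I^A i × I^A I^A: 1/2 I^A I^A, 1/2 I^A i.
Crossing each possibility with the father I^B I^B and summing P(type B): 1/2·0 + 1/2·1/2 = 1/4.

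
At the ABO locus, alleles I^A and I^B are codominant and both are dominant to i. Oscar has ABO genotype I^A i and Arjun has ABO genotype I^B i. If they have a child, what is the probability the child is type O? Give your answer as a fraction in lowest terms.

1/4

ABO cross I^A i × I^B i → offspring phenotypes: 1/4 O, 1/4 A, 1/4 B, 1/4 AB.
So P(type O) = 1/4.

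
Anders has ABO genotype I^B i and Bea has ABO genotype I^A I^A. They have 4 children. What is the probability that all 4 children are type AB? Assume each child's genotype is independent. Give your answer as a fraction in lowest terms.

ABO cross I^B i × I^A I^A → 1/2 A, 1/2 AB.
So P(type AB) = 1/2 per child.
All 4 independent: (1/2)^4 = 1/16.

1/16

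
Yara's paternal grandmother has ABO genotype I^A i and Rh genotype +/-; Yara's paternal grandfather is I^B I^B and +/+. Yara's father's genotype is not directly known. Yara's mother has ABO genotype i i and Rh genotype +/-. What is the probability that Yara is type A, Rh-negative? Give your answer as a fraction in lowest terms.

1/32

Yara's father's ABO genotype from I^A i × I^B I^B: 1/2 I^A I^B, 1/2 I^B i.
Crossing each possibility with the mother i i and summing P(type A): 1/2·1/2 + 1/2·0 = 1/4.
Similarly for Rh via the father's Rh distribution: P(Rh-) = 1/8.
Independent loci: 1/4 × 1/8 = 1/32.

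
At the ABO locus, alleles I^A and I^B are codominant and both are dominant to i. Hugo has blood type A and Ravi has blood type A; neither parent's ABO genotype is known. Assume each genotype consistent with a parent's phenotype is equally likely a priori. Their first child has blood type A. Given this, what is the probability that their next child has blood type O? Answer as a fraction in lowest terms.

Possible genotypes: Hugo ∈ {I^A I^A, I^A i}; Ravi ∈ {I^A I^A, I^A i}.
Weight each parental genotype pair by prior × P(type-A child):
  I^A I^A × I^A I^A: posterior weight 4/15; P(next child type O) = 0.
  I^A I^A × I^A i: posterior weight 4/15; P(next child type O) = 0.
  I^A i × I^A I^A: posterior weight 4/15; P(next child type O) = 0.
  I^A i × I^A i: posterior weight 1/5; P(next child type O) = 1/4.
Weighted sum = 1/20.

1/20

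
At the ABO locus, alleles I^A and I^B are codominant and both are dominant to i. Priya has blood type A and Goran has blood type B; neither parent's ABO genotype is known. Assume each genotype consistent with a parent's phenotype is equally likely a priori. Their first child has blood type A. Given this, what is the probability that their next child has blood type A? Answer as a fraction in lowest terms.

5/12

Possible genotypes: Priya ∈ {I^A I^A, I^A i}; Goran ∈ {I^B I^B, I^B i}.
Weight each parental genotype pair by prior × P(type-A child):
  I^A I^A × I^B i: posterior weight 2/3; P(next child type A) = 1/2.
  I^A i × I^B i: posterior weight 1/3; P(next child type A) = 1/4.
Weighted sum = 5/12.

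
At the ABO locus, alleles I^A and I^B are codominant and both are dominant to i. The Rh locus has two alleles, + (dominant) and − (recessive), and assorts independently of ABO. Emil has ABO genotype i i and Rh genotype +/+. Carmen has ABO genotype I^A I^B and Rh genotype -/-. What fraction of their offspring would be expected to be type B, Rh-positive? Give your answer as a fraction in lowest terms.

ABO cross i i × I^A I^B → offspring phenotypes: 1/2 A, 1/2 B.
Rh cross +/+ × -/- → 1 Rh+.
Independent loci: P(type B, Rh-positive) = 1/2 × 1 = 1/2.

1/2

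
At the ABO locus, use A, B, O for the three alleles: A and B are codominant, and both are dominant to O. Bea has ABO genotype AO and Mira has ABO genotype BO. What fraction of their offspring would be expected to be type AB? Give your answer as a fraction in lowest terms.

1/4

ABO cross AO × BO → offspring phenotypes: 1/4 O, 1/4 A, 1/4 B, 1/4 AB.
So P(type AB) = 1/4.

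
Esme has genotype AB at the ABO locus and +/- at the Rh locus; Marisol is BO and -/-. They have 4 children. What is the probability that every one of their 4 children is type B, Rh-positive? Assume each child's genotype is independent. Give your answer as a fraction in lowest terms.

1/256

ABO cross AB × BO → 1/4 A, 1/2 B, 1/4 AB.
Rh cross +/- × -/- → 1/2 Rh+, 1/2 Rh-; so P(type B, Rh-positive) = 1/2 × 1/2 = 1/4 per child.
All 4 independent: (1/4)^4 = 1/256.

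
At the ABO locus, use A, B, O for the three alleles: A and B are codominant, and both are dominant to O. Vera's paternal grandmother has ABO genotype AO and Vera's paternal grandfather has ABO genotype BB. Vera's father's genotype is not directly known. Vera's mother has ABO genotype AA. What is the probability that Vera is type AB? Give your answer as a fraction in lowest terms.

1/2

Vera's father's ABO genotype from AO × BB: 1/2 AB, 1/2 BO.
Crossing each possibility with the mother AA and summing P(type AB): 1/2·1/2 + 1/2·1/2 = 1/2.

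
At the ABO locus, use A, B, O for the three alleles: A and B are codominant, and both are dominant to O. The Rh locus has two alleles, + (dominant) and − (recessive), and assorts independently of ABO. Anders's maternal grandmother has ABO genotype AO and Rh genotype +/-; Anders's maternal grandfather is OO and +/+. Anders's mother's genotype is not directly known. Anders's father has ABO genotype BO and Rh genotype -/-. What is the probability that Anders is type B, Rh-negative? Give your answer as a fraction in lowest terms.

Anders's mother's ABO genotype from AO × OO: 1/2 AO, 1/2 OO.
Crossing each possibility with the father BO and summing P(type B): 1/2·1/4 + 1/2·1/2 = 3/8.
Similarly for Rh via the mother's Rh distribution: P(Rh-) = 1/4.
Independent loci: 3/8 × 1/4 = 3/32.

3/32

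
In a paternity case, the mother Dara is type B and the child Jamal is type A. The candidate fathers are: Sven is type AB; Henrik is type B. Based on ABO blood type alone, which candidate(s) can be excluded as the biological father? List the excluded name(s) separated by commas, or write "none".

Henrik

A candidate is excluded only if no genotype consistent with his phenotype could produce a type A child with a type B mother.
Henrik (type B): no genotype consistent with that phenotype can produce a type-A child with a type-B mother.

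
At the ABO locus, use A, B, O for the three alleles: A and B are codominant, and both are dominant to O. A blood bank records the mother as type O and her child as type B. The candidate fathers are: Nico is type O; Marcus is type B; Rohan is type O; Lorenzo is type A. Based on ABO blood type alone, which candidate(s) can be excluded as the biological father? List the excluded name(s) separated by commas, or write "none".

Nico, Rohan, Lorenzo

A candidate is excluded only if no genotype consistent with his phenotype could produce a type B child with a type O mother.
Nico (type O): no genotype consistent with that phenotype can produce a type-B child with a type-O mother.
Rohan (type O): no genotype consistent with that phenotype can produce a type-B child with a type-O mother.
Lorenzo (type A): no genotype consistent with that phenotype can produce a type-B child with a type-O mother.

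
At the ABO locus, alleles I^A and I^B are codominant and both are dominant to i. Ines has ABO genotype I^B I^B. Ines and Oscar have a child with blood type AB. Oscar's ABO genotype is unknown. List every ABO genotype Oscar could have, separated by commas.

For each candidate genotype of Oscar, check whether crossing it with I^B I^B can produce every observed child phenotype.
  I^A I^A → possible child types {AB} ✓
  I^A I^B → possible child types {B, AB} ✓
  I^A i → possible child types {B, AB} ✓
  I^B I^B → possible child types {B} ✗
  I^B i → possible child types {B} ✗
  i i → possible child types {B} ✗

I^A I^A, I^A I^B, I^A i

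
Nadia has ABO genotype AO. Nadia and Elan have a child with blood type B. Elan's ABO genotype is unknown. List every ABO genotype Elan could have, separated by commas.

AB, BB, BO

For each candidate genotype of Elan, check whether crossing it with AO can produce every observed child phenotype.
  AA → possible child types {A} ✗
  AB → possible child types {A, B, AB} ✓
  AO → possible child types {O, A} ✗
  BB → possible child types {B, AB} ✓
  BO → possible child types {O, A, B, AB} ✓
  OO → possible child types {O, A} ✗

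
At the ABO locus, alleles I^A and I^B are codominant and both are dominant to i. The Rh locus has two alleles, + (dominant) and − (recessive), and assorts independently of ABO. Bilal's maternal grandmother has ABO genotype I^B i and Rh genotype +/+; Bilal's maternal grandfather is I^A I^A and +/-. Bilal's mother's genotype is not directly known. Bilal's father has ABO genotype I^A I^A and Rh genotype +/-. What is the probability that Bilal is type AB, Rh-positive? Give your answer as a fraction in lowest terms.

7/32

Bilal's mother's ABO genotype from I^B i × I^A I^A: 1/2 I^A I^B, 1/2 I^A i.
Crossing each possibility with the father I^A I^A and summing P(type AB): 1/2·1/2 + 1/2·0 = 1/4.
Similarly for Rh via the mother's Rh distribution: P(Rh+) = 7/8.
Independent loci: 1/4 × 7/8 = 7/32.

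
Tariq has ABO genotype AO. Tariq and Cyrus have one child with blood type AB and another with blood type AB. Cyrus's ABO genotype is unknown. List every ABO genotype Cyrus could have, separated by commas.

AB, BB, BO

For each candidate genotype of Cyrus, check whether crossing it with AO can produce every observed child phenotype.
  AA → possible child types {A} ✗
  AB → possible child types {A, B, AB} ✓
  AO → possible child types {O, A} ✗
  BB → possible child types {B, AB} ✓
  BO → possible child types {O, A, B, AB} ✓
  OO → possible child types {O, A} ✗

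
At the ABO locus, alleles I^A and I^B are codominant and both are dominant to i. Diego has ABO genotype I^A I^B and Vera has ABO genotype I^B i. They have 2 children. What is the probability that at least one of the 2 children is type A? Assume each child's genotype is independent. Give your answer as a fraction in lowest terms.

7/16

ABO cross I^A I^B × I^B i → 1/4 A, 1/2 B, 1/4 AB.
So P(type A) = 1/4 per child.
P(none) = (3/4)^2 = 9/16; P(at least one) = 1 − 9/16 = 7/16.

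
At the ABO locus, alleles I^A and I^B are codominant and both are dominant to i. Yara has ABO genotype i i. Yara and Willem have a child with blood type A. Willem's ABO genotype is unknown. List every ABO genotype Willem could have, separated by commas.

For each candidate genotype of Willem, check whether crossing it with i i can produce every observed child phenotype.
  I^A I^A → possible child types {A} ✓
  I^A I^B → possible child types {A, B} ✓
  I^A i → possible child types {O, A} ✓
  I^B I^B → possible child types {B} ✗
  I^B i → possible child types {O, B} ✗
  i i → possible child types {O} ✗

I^A I^A, I^A I^B, I^A i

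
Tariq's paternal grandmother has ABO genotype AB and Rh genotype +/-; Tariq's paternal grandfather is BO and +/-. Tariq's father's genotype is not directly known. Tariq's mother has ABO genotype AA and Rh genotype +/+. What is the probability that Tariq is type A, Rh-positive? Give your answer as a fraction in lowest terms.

1/2

Tariq's father's ABO genotype from AB × BO: 1/4 AB, 1/4 AO, 1/4 BB, 1/4 BO.
Crossing each possibility with the mother AA and summing P(type A): 1/4·1/2 + 1/4·1 + 1/4·0 + 1/4·1/2 = 1/2.
Similarly for Rh via the father's Rh distribution: P(Rh+) = 1.
Independent loci: 1/2 × 1 = 1/2.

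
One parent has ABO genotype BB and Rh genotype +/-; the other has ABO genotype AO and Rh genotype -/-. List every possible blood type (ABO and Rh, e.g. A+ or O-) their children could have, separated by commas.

B+, B-, AB+, AB-

Gametes from BB × AO give offspring ABO genotypes AB, BO, i.e. phenotypes B, AB.
Rh cross +/- × -/- → phenotypes Rh+, Rh-.
Combining independently: B+, B-, AB+, AB-.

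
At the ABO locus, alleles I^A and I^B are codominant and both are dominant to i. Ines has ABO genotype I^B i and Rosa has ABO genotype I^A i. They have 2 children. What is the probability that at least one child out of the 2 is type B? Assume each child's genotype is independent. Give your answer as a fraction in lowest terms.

ABO cross I^B i × I^A i → 1/4 O, 1/4 A, 1/4 B, 1/4 AB.
So P(type B) = 1/4 per child.
P(none) = (3/4)^2 = 9/16; P(at least one) = 1 − 9/16 = 7/16.

7/16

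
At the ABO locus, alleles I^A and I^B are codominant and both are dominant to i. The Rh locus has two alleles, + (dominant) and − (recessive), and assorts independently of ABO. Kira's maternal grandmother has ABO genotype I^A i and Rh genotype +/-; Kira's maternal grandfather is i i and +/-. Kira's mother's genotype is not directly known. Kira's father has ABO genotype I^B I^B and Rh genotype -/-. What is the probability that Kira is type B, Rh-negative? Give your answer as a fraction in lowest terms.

Kira's mother's ABO genotype from I^A i × i i: 1/2 I^A i, 1/2 i i.
Crossing each possibility with the father I^B I^B and summing P(type B): 1/2·1/2 + 1/2·1 = 3/4.
Similarly for Rh via the mother's Rh distribution: P(Rh-) = 1/2.
Independent loci: 3/4 × 1/2 = 3/8.

3/8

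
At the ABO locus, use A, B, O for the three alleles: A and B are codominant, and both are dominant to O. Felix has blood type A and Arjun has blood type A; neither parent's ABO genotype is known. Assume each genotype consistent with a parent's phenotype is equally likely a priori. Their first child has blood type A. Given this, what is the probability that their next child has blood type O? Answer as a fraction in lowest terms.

1/20

Possible genotypes: Felix ∈ {AA, AO}; Arjun ∈ {AA, AO}.
Weight each parental genotype pair by prior × P(type-A child):
  AA × AA: posterior weight 4/15; P(next child type O) = 0.
  AA × AO: posterior weight 4/15; P(next child type O) = 0.
  AO × AA: posterior weight 4/15; P(next child type O) = 0.
  AO × AO: posterior weight 1/5; P(next child type O) = 1/4.
Weighted sum = 1/20.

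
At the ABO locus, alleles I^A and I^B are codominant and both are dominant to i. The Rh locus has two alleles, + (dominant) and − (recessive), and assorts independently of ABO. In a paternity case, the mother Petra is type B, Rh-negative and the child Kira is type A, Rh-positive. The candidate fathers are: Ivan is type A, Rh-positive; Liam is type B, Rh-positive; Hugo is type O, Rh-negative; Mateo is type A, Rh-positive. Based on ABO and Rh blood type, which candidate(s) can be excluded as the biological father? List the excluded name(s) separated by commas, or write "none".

A candidate is excluded only if no genotype consistent with his phenotype could produce a type A, Rh-positive child with a type B, Rh-negative mother.
Liam (type B, Rh+): no genotype consistent with that phenotype can produce a type-A Rh+ child with a type-B mother.
Hugo (type O, Rh-): no genotype consistent with that phenotype can produce a type-A Rh+ child with a type-B mother.

Liam, Hugo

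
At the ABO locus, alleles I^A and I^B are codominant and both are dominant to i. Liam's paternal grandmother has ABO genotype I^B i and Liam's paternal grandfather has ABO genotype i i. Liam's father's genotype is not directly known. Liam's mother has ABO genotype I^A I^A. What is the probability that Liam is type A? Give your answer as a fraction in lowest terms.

3/4

Liam's father's ABO genotype from I^B i × i i: 1/2 I^B i, 1/2 i i.
Crossing each possibility with the mother I^A I^A and summing P(type A): 1/2·1/2 + 1/2·1 = 3/4.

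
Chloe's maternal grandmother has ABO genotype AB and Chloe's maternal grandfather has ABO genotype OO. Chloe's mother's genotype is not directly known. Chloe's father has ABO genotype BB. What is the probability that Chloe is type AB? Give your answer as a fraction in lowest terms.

1/4

Chloe's mother's ABO genotype from AB × OO: 1/2 AO, 1/2 BO.
Crossing each possibility with the father BB and summing P(type AB): 1/2·1/2 + 1/2·0 = 1/4.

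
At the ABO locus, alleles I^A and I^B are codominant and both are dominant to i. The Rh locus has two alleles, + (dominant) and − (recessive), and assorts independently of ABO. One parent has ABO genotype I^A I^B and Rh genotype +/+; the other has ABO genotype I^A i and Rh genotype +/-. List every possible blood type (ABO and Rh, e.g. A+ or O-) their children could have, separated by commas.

Gametes from I^A I^B × I^A i give offspring ABO genotypes I^A I^A, I^A I^B, I^A i, I^B i, i.e. phenotypes A, B, AB.
Rh cross +/+ × +/- → phenotypes Rh+.
Combining independently: A+, B+, AB+.

A+, B+, AB+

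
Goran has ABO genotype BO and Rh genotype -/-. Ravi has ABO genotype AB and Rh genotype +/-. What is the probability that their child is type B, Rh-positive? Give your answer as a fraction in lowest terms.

ABO cross BO × AB → offspring phenotypes: 1/4 A, 1/2 B, 1/4 AB.
Rh cross -/- × +/- → 1/2 Rh+, 1/2 Rh-.
Independent loci: P(type B, Rh-positive) = 1/2 × 1/2 = 1/4.

1/4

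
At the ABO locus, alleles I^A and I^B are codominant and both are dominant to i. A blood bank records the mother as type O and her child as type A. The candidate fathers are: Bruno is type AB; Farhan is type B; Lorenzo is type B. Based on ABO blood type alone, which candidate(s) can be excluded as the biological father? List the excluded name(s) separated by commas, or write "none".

A candidate is excluded only if no genotype consistent with his phenotype could produce a type A child with a type O mother.
Farhan (type B): no genotype consistent with that phenotype can produce a type-A child with a type-O mother.
Lorenzo (type B): no genotype consistent with that phenotype can produce a type-A child with a type-O mother.

Farhan, Lorenzo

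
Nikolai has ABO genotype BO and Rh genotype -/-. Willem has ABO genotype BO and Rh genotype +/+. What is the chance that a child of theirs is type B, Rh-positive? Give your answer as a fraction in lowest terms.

ABO cross BO × BO → offspring phenotypes: 1/4 O, 3/4 B.
Rh cross -/- × +/+ → 1 Rh+.
Independent loci: P(type B, Rh-positive) = 3/4 × 1 = 3/4.

3/4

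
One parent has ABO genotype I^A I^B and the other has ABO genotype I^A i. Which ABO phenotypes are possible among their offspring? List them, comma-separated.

Gametes from I^A I^B × I^A i give offspring ABO genotypes I^A I^A, I^A I^B, I^A i, I^B i, i.e. phenotypes A, B, AB.

A, B, AB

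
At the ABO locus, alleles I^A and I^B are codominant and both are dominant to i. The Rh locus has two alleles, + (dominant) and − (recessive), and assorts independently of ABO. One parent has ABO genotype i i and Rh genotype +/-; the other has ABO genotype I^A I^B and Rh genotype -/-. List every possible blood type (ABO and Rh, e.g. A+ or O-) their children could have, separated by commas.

A+, A-, B+, B-

Gametes from i i × I^A I^B give offspring ABO genotypes I^A i, I^B i, i.e. phenotypes A, B.
Rh cross +/- × -/- → phenotypes Rh+, Rh-.
Combining independently: A+, A-, B+, B-.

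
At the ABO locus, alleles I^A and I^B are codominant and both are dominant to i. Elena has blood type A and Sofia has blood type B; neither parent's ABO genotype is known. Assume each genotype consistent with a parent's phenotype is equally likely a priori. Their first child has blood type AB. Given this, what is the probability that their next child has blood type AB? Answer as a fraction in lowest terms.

Possible genotypes: Elena ∈ {I^A I^A, I^A i}; Sofia ∈ {I^B I^B, I^B i}.
Weight each parental genotype pair by prior × P(type-AB child):
  I^A I^A × I^B I^B: posterior weight 4/9; P(next child type AB) = 1.
  I^A I^A × I^B i: posterior weight 2/9; P(next child type AB) = 1/2.
  I^A i × I^B I^B: posterior weight 2/9; P(next child type AB) = 1/2.
  I^A i × I^B i: posterior weight 1/9; P(next child type AB) = 1/4.
Weighted sum = 25/36.

25/36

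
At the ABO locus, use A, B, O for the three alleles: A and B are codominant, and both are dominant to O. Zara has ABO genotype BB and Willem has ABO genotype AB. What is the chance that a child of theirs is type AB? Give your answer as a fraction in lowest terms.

1/2

ABO cross BB × AB → offspring phenotypes: 1/2 B, 1/2 AB.
So P(type AB) = 1/2.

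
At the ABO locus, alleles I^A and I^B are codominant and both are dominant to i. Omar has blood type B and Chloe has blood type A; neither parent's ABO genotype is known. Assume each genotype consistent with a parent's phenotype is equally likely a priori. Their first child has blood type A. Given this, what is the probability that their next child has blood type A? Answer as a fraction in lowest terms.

Possible genotypes: Omar ∈ {I^B I^B, I^B i}; Chloe ∈ {I^A I^A, I^A i}.
Weight each parental genotype pair by prior × P(type-A child):
  I^B i × I^A I^A: posterior weight 2/3; P(next child type A) = 1/2.
  I^B i × I^A i: posterior weight 1/3; P(next child type A) = 1/4.
Weighted sum = 5/12.

5/12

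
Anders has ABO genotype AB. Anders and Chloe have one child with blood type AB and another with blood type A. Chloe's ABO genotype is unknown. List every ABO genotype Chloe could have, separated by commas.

For each candidate genotype of Chloe, check whether crossing it with AB can produce every observed child phenotype.
  AA → possible child types {A, AB} ✓
  AB → possible child types {A, B, AB} ✓
  AO → possible child types {A, B, AB} ✓
  BB → possible child types {B, AB} ✗
  BO → possible child types {A, B, AB} ✓
  OO → possible child types {A, B} ✗

AA, AB, AO, BO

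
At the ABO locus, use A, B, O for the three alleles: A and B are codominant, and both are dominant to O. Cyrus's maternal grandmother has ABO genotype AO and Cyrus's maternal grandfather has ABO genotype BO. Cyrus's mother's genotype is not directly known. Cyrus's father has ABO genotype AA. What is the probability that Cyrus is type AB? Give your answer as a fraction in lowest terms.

1/4

Cyrus's mother's ABO genotype from AO × BO: 1/4 AB, 1/4 AO, 1/4 BO, 1/4 OO.
Crossing each possibility with the father AA and summing P(type AB): 1/4·1/2 + 1/4·0 + 1/4·1/2 + 1/4·0 = 1/4.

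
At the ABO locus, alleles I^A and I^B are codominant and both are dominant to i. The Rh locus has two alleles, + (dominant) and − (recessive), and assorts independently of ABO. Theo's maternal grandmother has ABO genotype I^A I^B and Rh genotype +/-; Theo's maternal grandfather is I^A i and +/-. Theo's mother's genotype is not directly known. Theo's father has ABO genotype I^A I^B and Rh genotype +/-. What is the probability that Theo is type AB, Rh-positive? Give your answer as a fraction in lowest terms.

9/32

Theo's mother's ABO genotype from I^A I^B × I^A i: 1/4 I^A I^A, 1/4 I^A I^B, 1/4 I^A i, 1/4 I^B i.
Crossing each possibility with the father I^A I^B and summing P(type AB): 1/4·1/2 + 1/4·1/2 + 1/4·1/4 + 1/4·1/4 = 3/8.
Similarly for Rh via the mother's Rh distribution: P(Rh+) = 3/4.
Independent loci: 3/8 × 3/4 = 9/32.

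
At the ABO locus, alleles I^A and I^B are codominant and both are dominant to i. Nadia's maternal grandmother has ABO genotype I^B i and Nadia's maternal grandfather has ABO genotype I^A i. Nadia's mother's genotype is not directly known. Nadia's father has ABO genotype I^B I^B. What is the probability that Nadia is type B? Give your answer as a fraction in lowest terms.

Nadia's mother's ABO genotype from I^B i × I^A i: 1/4 I^A I^B, 1/4 I^A i, 1/4 I^B i, 1/4 i i.
Crossing each possibility with the father I^B I^B and summing P(type B): 1/4·1/2 + 1/4·1/2 + 1/4·1 + 1/4·1 = 3/4.

3/4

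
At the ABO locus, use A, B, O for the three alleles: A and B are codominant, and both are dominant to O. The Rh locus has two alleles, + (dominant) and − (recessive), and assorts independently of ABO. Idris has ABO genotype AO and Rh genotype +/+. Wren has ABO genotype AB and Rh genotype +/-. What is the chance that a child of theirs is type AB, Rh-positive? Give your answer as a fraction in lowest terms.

1/4

ABO cross AO × AB → offspring phenotypes: 1/2 A, 1/4 B, 1/4 AB.
Rh cross +/+ × +/- → 1 Rh+.
Independent loci: P(type AB, Rh-positive) = 1/4 × 1 = 1/4.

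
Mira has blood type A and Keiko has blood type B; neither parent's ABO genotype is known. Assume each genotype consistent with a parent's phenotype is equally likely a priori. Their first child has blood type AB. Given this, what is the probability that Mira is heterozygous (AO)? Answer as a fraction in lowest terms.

Possible genotypes: Mira ∈ {AA, AO}; Keiko ∈ {BB, BO}.
Weight each parental genotype pair by prior × P(type-AB child):
  AA × BB: posterior weight 4/9.
  AA × BO: posterior weight 2/9.
  AO × BB: posterior weight 2/9.
  AO × BO: posterior weight 1/9.
Sum the posterior weight over pairs where Mira is AO: 1/3.

1/3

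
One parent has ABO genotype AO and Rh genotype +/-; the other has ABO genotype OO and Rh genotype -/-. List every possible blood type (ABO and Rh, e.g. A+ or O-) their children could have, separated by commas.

Gametes from AO × OO give offspring ABO genotypes AO, OO, i.e. phenotypes O, A.
Rh cross +/- × -/- → phenotypes Rh+, Rh-.
Combining independently: O+, O-, A+, A-.

O+, O-, A+, A-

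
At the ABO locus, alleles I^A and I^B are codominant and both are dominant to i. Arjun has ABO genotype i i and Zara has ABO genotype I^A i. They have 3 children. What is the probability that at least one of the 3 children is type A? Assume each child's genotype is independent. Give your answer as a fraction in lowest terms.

7/8

ABO cross i i × I^A i → 1/2 O, 1/2 A.
So P(type A) = 1/2 per child.
P(none) = (1/2)^3 = 1/8; P(at least one) = 1 − 1/8 = 7/8.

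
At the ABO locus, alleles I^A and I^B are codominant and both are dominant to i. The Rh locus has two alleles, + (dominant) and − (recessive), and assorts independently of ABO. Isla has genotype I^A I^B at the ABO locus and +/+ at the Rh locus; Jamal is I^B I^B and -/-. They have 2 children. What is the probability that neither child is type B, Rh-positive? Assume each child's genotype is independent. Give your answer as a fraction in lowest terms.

ABO cross I^A I^B × I^B I^B → 1/2 B, 1/2 AB.
Rh cross +/+ × -/- → 1 Rh+; so P(type B, Rh-positive) = 1/2 × 1 = 1/2 per child.
P(not type B, Rh-positive) = 1/2 for one child; (1/2)^2 = 1/4.

1/4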